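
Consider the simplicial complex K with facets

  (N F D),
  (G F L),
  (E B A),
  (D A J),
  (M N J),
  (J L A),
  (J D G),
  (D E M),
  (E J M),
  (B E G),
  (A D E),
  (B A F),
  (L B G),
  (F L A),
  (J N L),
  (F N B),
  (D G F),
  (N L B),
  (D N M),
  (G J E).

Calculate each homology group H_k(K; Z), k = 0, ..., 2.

H_0 ≅ Z,  H_1 ≅ Z ⊕ Z/2,  H_2 = 0.

Fix the vertex order A < B < D < E < F < G < J < L < M < N and write every simplex with vertices in increasing order. Then dim K = 2 and the simplices of K are:

  0-simplices (10): A, B, D, E, F, G, J, L, M, N
  1-simplices (30): AB, AD, AE, AF, AJ, AL, BE, BF, BG, BL, BN, DE, DF, DG, DJ, DM, DN, EG, EJ, EM, FG, FL, FN, GJ, GL, JL, JM, JN, LN, MN
  2-simplices (20): ABE, ABF, ADE, ADJ, AFL, AJL, BEG, BFN, BGL, BLN, DEM, DFG, DFN, DGJ, DMN, EGJ, EJM, FGL, JLN, JMN

Hence C_0 ≅ Z^10, C_1 ≅ Z^30, C_2 ≅ Z^20.

Boundary ∂_1: C_1 → C_0 sends each edge [p,q] (with p < q) to q − p. For instance
  ∂LN = N − L.
The resulting 10×30 matrix has rank 9, and its Smith normal form has invariant factors (1,1,1,1,1,1,1,1,1).

∂_2: C_2 → C_1 acts by ∂[p,q,r] = [q,r] − [p,r] + [p,q]. For instance
  ∂AFL = FL − AL + AF,
  ∂DFG = FG − DG + DF.
As a 30×20 matrix over Z this has rank 20, with invariant factors (1,1,1,1,1,1,1,1,1,1,1,1,1,1,1,1,1,1,1,2).

From H_k ≅ ker(∂_k) / im(∂_{k+1}) we obtain:

  H_0: rank C_0 − rank ∂_1 = 10 − 9 = 1, and the invariant factors of ∂_1 are all 1, so H_0 ≅ Z.
  H_1: rank ker ∂_1 − rank ∂_2 = (30 − 9) − 20 = 1, and ∂_2 has invariant factor 2 > 1, so H_1 ≅ Z ⊕ Z/2.
  H_2: rank ker ∂_2 − rank ∂_3 = (20 − 20) − 0 = 0, and there is no ∂_3, so H_2 ≅ 0.

As a check, the Euler characteristic is 10 − 30 + 20 = 0, which agrees with 1 − 1 + 0 = 0.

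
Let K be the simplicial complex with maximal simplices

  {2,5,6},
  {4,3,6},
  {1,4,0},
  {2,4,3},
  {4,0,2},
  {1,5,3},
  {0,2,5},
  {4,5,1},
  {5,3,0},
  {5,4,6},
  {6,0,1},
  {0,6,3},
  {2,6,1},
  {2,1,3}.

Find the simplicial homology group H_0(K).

Take the total order 0 < 1 < 2 < 3 < 4 < 5 < 6 on the vertex set. Then K (dimension 2) consists of the simplices:

  0-simplices (7): [0], [1], [2], [3], [4], [5], [6]
  1-simplices (21): [0,1], [0,2], [0,3], [0,4], [0,5], [0,6], [1,2], [1,3], [1,4], [1,5], [1,6], [2,3], [2,4], [2,5], [2,6], [3,4], [3,5], [3,6], [4,5], [4,6], [5,6]
  2-simplices (14): [0,1,4], [0,1,6], [0,2,4], [0,2,5], [0,3,5], [0,3,6], [1,2,3], [1,2,6], [1,3,5], [1,4,5], [2,3,4], [2,5,6], [3,4,6], [4,5,6]

Hence C_0 ≅ Z^7, C_1 ≅ Z^21, C_2 ≅ Z^14.

The boundary map ∂_1: C_1 → C_0 is given by ∂[p,q] = [q] − [p]. For instance
  ∂[4,6] = [6] − [4].
As a 7×21 matrix over Z this has rank 6, with invariant factors (1,1,1,1,1,1).

The boundary map ∂_2: C_2 → C_1 sends each 2-simplex [p,q,r] to [q,r] − [p,r] + [p,q]. For instance
  ∂[0,2,4] = [2,4] − [0,4] + [0,2],
  ∂[3,4,6] = [4,6] − [3,6] + [3,4].
The 21×14 boundary matrix has rank 13 and Smith normal form diag(1,1,1,1,1,1,1,1,1,1,1,1,1).

From H_k ≅ ker(∂_k) / im(∂_{k+1}) we obtain:

  H_0: rank C_0 − rank ∂_1 = 7 − 6 = 1, and the invariant factors of ∂_1 are all 1, so H_0 ≅ Z.

H_0 ≅ Z.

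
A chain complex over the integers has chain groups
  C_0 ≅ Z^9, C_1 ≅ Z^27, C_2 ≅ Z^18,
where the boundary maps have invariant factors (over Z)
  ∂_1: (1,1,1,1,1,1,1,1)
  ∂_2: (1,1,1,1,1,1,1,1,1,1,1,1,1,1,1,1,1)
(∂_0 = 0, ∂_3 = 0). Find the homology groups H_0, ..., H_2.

H_0 = Z,  H_1 = Z^2,  H_2 = Z.

H_0: b_0 = 9 − 0 − 8 = 1; torsion from ∂_1 factors > 1: none. So H_0 = Z.
H_1: b_1 = 27 − 8 − 17 = 2; torsion from ∂_2 factors > 1: none. So H_1 = Z^2.
H_2: b_2 = 18 − 17 − 0 = 1; torsion from ∂_3 factors > 1: none. So H_2 = Z.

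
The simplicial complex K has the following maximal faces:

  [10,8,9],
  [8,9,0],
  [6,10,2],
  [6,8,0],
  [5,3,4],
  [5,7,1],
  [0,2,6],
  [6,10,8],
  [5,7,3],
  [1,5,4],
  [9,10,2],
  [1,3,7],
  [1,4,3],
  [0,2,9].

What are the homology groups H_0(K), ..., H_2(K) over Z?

H_0 = Z^2,  H_1 = 0,  H_2 = Z^2.

Fix the vertex order 0 < 1 < 2 < 3 < 4 < 5 < 6 < 7 < 8 < 9 < 10 and write every simplex with vertices in increasing order. Then dim K = 2 and the simplices of K are:

  0-simplices (11): [0], [1], [2], [3], [4], [5], [6], [7], [8], [9], [10]
  1-simplices (21): [0,2], [0,6], [0,8], [0,9], [1,3], [1,4], [1,5], [1,7], [2,6], [2,9], [2,10], [3,4], [3,5], [3,7], [4,5], [5,7], [6,8], [6,10], [8,9], [8,10], [9,10]
  2-simplices (14): [0,2,6], [0,2,9], [0,6,8], [0,8,9], [1,3,4], [1,3,7], [1,4,5], [1,5,7], [2,6,10], [2,9,10], [3,4,5], [3,5,7], [6,8,10], [8,9,10]

so the chain groups are C_0 ≅ Z^11, C_1 ≅ Z^21, C_2 ≅ Z^14.

Boundary ∂_1: C_1 → C_0 is given by ∂[p,q] = [q] − [p]. For instance
  ∂[3,7] = [7] − [3].
The resulting 11×21 matrix has rank 9, and its Smith normal form has invariant factors (1,1,1,1,1,1,1,1,1).

The boundary map ∂_2: C_2 → C_1 acts by ∂[p,q,r] = [q,r] − [p,r] + [p,q]. For instance
  ∂[8,9,10] = [9,10] − [8,10] + [8,9],
  ∂[0,8,9] = [8,9] − [0,9] + [0,8].
The 21×14 boundary matrix has rank 12 and Smith normal form diag(1,1,1,1,1,1,1,1,1,1,1,1).

Reading off H_k = ker ∂_k / im ∂_{k+1}:

  H_0: rank C_0 − rank ∂_1 = 11 − 9 = 2, and the invariant factors of ∂_1 are all 1, so H_0 ≅ Z^2.
  H_1: rank ker ∂_1 − rank ∂_2 = (21 − 9) − 12 = 0, and the invariant factors of ∂_2 are all 1, so H_1 ≅ 0.
  H_2: rank ker ∂_2 − rank ∂_3 = (14 − 12) − 0 = 2, and there is no ∂_3, so H_2 ≅ Z^2.

(K is a triangulation of the disjoint union of the 2-sphere S^2 and the 2-sphere S^2.)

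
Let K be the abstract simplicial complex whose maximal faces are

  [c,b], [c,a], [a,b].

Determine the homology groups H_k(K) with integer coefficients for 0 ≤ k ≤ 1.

Order the vertices as a < b < c. Listing each simplex with vertices in this order, K has dimension 1 with simplices:

  0-simplices (3): a, b, c
  1-simplices (3): ab, ac, bc

so the chain groups are C_0 ≅ Z^3, C_1 ≅ Z^3.

The boundary map ∂_1: C_1 → C_0 sends each edge [p,q] (with p < q) to q − p. For instance
  ∂bc = c − b.
This gives a 3×3 integer matrix of rank 2; reducing to Smith normal form yields diagonal entries (1,1).

Computing H_k = (kernel of ∂_k) / (image of ∂_{k+1}):

  H_0: rank C_0 − rank ∂_1 = 3 − 2 = 1, and the invariant factors of ∂_1 are all 1, so H_0 ≅ Z.
  H_1: rank ker ∂_1 − rank ∂_2 = (3 − 2) − 0 = 1, and there is no ∂_2, so H_1 ≅ Z.

As a check, the Euler characteristic is 3 − 3 = 0, which agrees with 1 − 1 = 0.
(K is a triangulation of the circle S^1.)

H_0 = Z,  H_1 = Z.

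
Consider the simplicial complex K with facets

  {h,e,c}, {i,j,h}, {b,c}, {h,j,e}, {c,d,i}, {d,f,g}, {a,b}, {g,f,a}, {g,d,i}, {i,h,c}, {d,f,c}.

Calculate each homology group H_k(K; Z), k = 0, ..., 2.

H_0 = Z,  H_1 = Z,  H_2 = 0.

Order the vertices as a < b < c < d < e < f < g < h < i < j. Listing each simplex with vertices in this order, K has dimension 2 with simplices:

  0-simplices (10): a, b, c, d, e, f, g, h, i, j
  1-simplices (19): ab, af, ag, bc, cd, ce, cf, ch, ci, df, dg, di, eh, ej, fg, gi, hi, hj, ij
  2-simplices (9): afg, cdf, cdi, ceh, chi, dfg, dgi, ehj, hij

so the chain groups are C_0 ≅ Z^10, C_1 ≅ Z^19, C_2 ≅ Z^9.

The boundary map ∂_1: C_1 → C_0 sends each edge [p,q] (with p < q) to q − p. For instance
  ∂ej = j − e.
This gives a 10×19 integer matrix of rank 9; reducing to Smith normal form yields diagonal entries (1,1,1,1,1,1,1,1,1).

The boundary map ∂_2: C_2 → C_1 sends each 2-simplex [p,q,r] to [q,r] − [p,r] + [p,q]. For instance
  ∂afg = fg − ag + af,
  ∂hij = ij − hj + hi.
The resulting 19×9 matrix has rank 9, and its Smith normal form has invariant factors (1,1,1,1,1,1,1,1,1).

Now H_k = ker ∂_k / im ∂_{k+1}, so:

  H_0: rank C_0 − rank ∂_1 = 10 − 9 = 1, and the invariant factors of ∂_1 are all 1, so H_0 ≅ Z.
  H_1: rank ker ∂_1 − rank ∂_2 = (19 − 9) − 9 = 1, and the invariant factors of ∂_2 are all 1, so H_1 ≅ Z.
  H_2: rank ker ∂_2 − rank ∂_3 = (9 − 9) − 0 = 0, and there is no ∂_3, so H_2 ≅ 0.

As a check, the Euler characteristic is 10 − 19 + 9 = 0, which agrees with 1 − 1 + 0 = 0.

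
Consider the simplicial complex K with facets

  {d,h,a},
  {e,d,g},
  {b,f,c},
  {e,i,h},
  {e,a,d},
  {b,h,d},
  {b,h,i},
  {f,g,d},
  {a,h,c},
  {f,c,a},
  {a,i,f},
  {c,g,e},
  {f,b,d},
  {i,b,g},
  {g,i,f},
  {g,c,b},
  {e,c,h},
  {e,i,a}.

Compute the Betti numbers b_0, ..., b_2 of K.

b_0 = 1, b_1 = 1, b_2 = 0.

We work with the vertex ordering a < b < c < d < e < f < g < h < i. The simplices of K, each written with vertices in increasing order, are:

  0-simplices (9): a, b, c, d, e, f, g, h, i
  1-simplices (27): ac, ad, ae, af, ah, ai, bc, bd, bf, bg, bh, bi, ce, cf, cg, ch, de, df, dg, dh, eg, eh, ei, fg, fi, gi, hi
  2-simplices (18): acf, ach, ade, adh, aei, afi, bcf, bcg, bdf, bdh, bgi, bhi, ceg, ceh, deg, dfg, ehi, fgi

so the chain groups are C_0 ≅ Z^9, C_1 ≅ Z^27, C_2 ≅ Z^18.

Boundary ∂_1: C_1 → C_0 sends each edge [p,q] (with p < q) to q − p.
The resulting 9×27 matrix has rank 8, and its Smith normal form has invariant factors (1,1,1,1,1,1,1,1).

The boundary map ∂_2: C_2 → C_1 acts by ∂[p,q,r] = [q,r] − [p,r] + [p,q]. For instance
  ∂deg = eg − dg + de,
  ∂bhi = hi − bi + bh.
This gives a 27×18 integer matrix of rank 18; reducing to Smith normal form yields diagonal entries (1,1,1,1,1,1,1,1,1,1,1,1,1,1,1,1,1,2).

From H_k ≅ ker(∂_k) / im(∂_{k+1}) we obtain:

  H_0: rank C_0 − rank ∂_1 = 9 − 8 = 1, and the invariant factors of ∂_1 are all 1, so H_0 ≅ Z.
  H_1: rank ker ∂_1 − rank ∂_2 = (27 − 8) − 18 = 1, and ∂_2 has invariant factor 2 > 1, so H_1 ≅ Z ⊕ Z/2.
  H_2: rank ker ∂_2 − rank ∂_3 = (18 − 18) − 0 = 0, and there is no ∂_3, so H_2 ≅ 0.

As a check, the Euler characteristic is 9 − 27 + 18 = 0, which agrees with 1 − 1 + 0 = 0.
(K is a triangulation of the Klein bottle.)

Hence the Betti numbers are b_0 = 1, b_1 = 1, b_2 = 0.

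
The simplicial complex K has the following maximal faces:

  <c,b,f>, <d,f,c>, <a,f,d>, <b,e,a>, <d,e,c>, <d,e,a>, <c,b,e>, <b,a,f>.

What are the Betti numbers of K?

Order the vertices as a < b < c < d < e < f. Listing each simplex with vertices in this order, K has dimension 2 with simplices:

  0-simplices (6): a, b, c, d, e, f
  1-simplices (12): ab, ad, ae, af, bc, be, bf, cd, ce, cf, de, df
  2-simplices (8): abe, abf, ade, adf, bce, bcf, cde, cdf

giving chain groups C_0 ≅ Z^6, C_1 ≅ Z^12, C_2 ≅ Z^8.

The boundary map ∂_1: C_1 → C_0 sends each edge [p,q] (with p < q) to q − p. For instance
  ∂de = e − d.
This gives a 6×12 integer matrix of rank 5; reducing to Smith normal form yields diagonal entries (1,1,1,1,1).

Boundary ∂_2: C_2 → C_1 acts by ∂[p,q,r] = [q,r] − [p,r] + [p,q]. For instance
  ∂bcf = cf − bf + bc,
  ∂cdf = df − cf + cd.
The resulting 12×8 matrix has rank 7, and its Smith normal form has invariant factors (1,1,1,1,1,1,1).

Reading off H_k = ker ∂_k / im ∂_{k+1}:

  H_0: rank C_0 − rank ∂_1 = 6 − 5 = 1, and the invariant factors of ∂_1 are all 1, so H_0 = Z.
  H_1: rank ker ∂_1 − rank ∂_2 = (12 − 5) − 7 = 0, and the invariant factors of ∂_2 are all 1, so H_1 = 0.
  H_2: rank ker ∂_2 − rank ∂_3 = (8 − 7) − 0 = 1, and there is no ∂_3, so H_2 = Z.

(K is a triangulation of the 2-sphere S^2.)

Hence the Betti numbers are b_0 = 1, b_1 = 0, b_2 = 1.

b_0 = 1, b_1 = 0, b_2 = 1.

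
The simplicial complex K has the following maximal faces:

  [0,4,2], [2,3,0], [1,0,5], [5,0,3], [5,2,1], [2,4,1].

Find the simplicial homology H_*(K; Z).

H_0 = Z,  H_1 = Z,  H_2 = 0.

Order the vertices as 0 < 1 < 2 < 3 < 4 < 5. Listing each simplex with vertices in this order, K has dimension 2 with simplices:

  0-simplices (6): [0], [1], [2], [3], [4], [5]
  1-simplices (12): [0,1], [0,2], [0,3], [0,4], [0,5], [1,2], [1,4], [1,5], [2,3], [2,4], [2,5], [3,5]
  2-simplices (6): [0,1,5], [0,2,3], [0,2,4], [0,3,5], [1,2,4], [1,2,5]

so the chain groups are C_0 ≅ Z^6, C_1 ≅ Z^12, C_2 ≅ Z^6.

The boundary map ∂_1: C_1 → C_0 is given by ∂[p,q] = [q] − [p].
The 6×12 boundary matrix has rank 5 and Smith normal form diag(1,1,1,1,1).

The boundary map ∂_2: C_2 → C_1 sends each 2-simplex [p,q,r] to [q,r] − [p,r] + [p,q]. For instance
  ∂[0,2,3] = [2,3] − [0,3] + [0,2],
  ∂[0,1,5] = [1,5] − [0,5] + [0,1].
The 12×6 boundary matrix has rank 6 and Smith normal form diag(1,1,1,1,1,1).

Computing H_k = (kernel of ∂_k) / (image of ∂_{k+1}):

  H_0: rank C_0 − rank ∂_1 = 6 − 5 = 1, and the invariant factors of ∂_1 are all 1, so H_0 ≅ Z.
  H_1: rank ker ∂_1 − rank ∂_2 = (12 − 5) − 6 = 1, and the invariant factors of ∂_2 are all 1, so H_1 ≅ Z.
  H_2: rank ker ∂_2 − rank ∂_3 = (6 − 6) − 0 = 0, and there is no ∂_3, so H_2 ≅ 0.

(K is a triangulation of the cylinder S^1 x I.)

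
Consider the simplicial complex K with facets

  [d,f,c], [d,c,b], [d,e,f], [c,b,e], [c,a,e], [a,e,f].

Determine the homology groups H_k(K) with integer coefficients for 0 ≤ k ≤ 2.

We work with the vertex ordering a < b < c < d < e < f. The simplices of K, each written with vertices in increasing order, are:

  0-simplices (6): a, b, c, d, e, f
  1-simplices (12): ac, ae, af, bc, bd, be, cd, ce, cf, de, df, ef
  2-simplices (6): ace, aef, bcd, bce, cdf, def

Hence C_0 ≅ Z^6, C_1 ≅ Z^12, C_2 ≅ Z^6.

The boundary map ∂_1: C_1 → C_0 sends each edge [p,q] (with p < q) to q − p.
The resulting 6×12 matrix has rank 5, and its Smith normal form has invariant factors (1,1,1,1,1).

Boundary ∂_2: C_2 → C_1 sends each 2-simplex [p,q,r] to [q,r] − [p,r] + [p,q]. For instance
  ∂bce = ce − be + bc,
  ∂bcd = cd − bd + bc.
The 12×6 boundary matrix has rank 6 and Smith normal form diag(1,1,1,1,1,1).

Now H_k = ker ∂_k / im ∂_{k+1}, so:

  H_0: rank C_0 − rank ∂_1 = 6 − 5 = 1, and the invariant factors of ∂_1 are all 1, so H_0 ≅ Z.
  H_1: rank ker ∂_1 − rank ∂_2 = (12 − 5) − 6 = 1, and the invariant factors of ∂_2 are all 1, so H_1 ≅ Z.
  H_2: rank ker ∂_2 − rank ∂_3 = (6 − 6) − 0 = 0, and there is no ∂_3, so H_2 ≅ 0.

H_0 ≅ Z,  H_1 ≅ Z,  H_2 = 0.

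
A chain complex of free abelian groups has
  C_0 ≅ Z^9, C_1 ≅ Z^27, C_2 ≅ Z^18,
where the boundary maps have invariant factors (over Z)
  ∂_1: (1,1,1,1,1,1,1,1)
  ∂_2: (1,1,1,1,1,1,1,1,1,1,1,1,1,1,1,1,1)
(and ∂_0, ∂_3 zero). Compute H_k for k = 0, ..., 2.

H_0 ≅ Z,  H_1 ≅ Z^2,  H_2 ≅ Z.

H_0: b_0 = 9 − 0 − 8 = 1; torsion from ∂_1 factors > 1: none. So H_0 ≅ Z.
H_1: b_1 = 27 − 8 − 17 = 2; torsion from ∂_2 factors > 1: none. So H_1 ≅ Z^2.
H_2: b_2 = 18 − 17 − 0 = 1; torsion from ∂_3 factors > 1: none. So H_2 ≅ Z.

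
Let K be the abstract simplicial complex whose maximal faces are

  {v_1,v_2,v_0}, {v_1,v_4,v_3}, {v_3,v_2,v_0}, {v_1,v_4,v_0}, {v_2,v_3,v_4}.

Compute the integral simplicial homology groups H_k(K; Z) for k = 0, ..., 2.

H_0 = Z,  H_1 = Z,  H_2 = 0.

We work with the vertex ordering v_0 < v_1 < v_2 < v_3 < v_4. The simplices of K, each written with vertices in increasing order, are:

  0-simplices (5): [v_0], [v_1], [v_2], [v_3], [v_4]
  1-simplices (10): [v_0,v_1], [v_0,v_2], [v_0,v_3], [v_0,v_4], [v_1,v_2], [v_1,v_3], [v_1,v_4], [v_2,v_3], [v_2,v_4], [v_3,v_4]
  2-simplices (5): [v_0,v_1,v_2], [v_0,v_1,v_4], [v_0,v_2,v_3], [v_1,v_3,v_4], [v_2,v_3,v_4]

so the chain groups are C_0 ≅ Z^5, C_1 ≅ Z^10, C_2 ≅ Z^5.

Boundary ∂_1: C_1 → C_0 maps an edge to its endpoints' difference, ∂[p,q] = q − p. For instance
  ∂[v_1,v_3] = [v_3] − [v_1].
This gives a 5×10 integer matrix of rank 4; reducing to Smith normal form yields diagonal entries (1,1,1,1).

∂_2: C_2 → C_1 maps a triangle to the signed sum of its edges. For instance
  ∂[v_1,v_3,v_4] = [v_3,v_4] − [v_1,v_4] + [v_1,v_3],
  ∂[v_0,v_2,v_3] = [v_2,v_3] − [v_0,v_3] + [v_0,v_2].
The resulting 10×5 matrix has rank 5, and its Smith normal form has invariant factors (1,1,1,1,1).

Computing H_k = (kernel of ∂_k) / (image of ∂_{k+1}):

  H_0: rank C_0 − rank ∂_1 = 5 − 4 = 1, and the invariant factors of ∂_1 are all 1, so H_0 = Z.
  H_1: rank ker ∂_1 − rank ∂_2 = (10 − 4) − 5 = 1, and the invariant factors of ∂_2 are all 1, so H_1 = Z.
  H_2: rank ker ∂_2 − rank ∂_3 = (5 − 5) − 0 = 0, and there is no ∂_3, so H_2 = 0.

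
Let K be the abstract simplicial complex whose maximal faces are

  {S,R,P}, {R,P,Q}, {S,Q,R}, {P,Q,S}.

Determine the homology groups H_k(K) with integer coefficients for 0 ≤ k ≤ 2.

K has 4 vertices, 6 edges, 4 triangles.
rank ∂_0 = 0, rank ∂_1 = 3 ⇒ b_0 = 4 − 0 − 3 = 1; all invariant factors of ∂_1 are 1 so no torsion. So H_0 ≅ Z.
rank ∂_1 = 3, rank ∂_2 = 3 ⇒ b_1 = 6 − 3 − 3 = 0; all invariant factors of ∂_2 are 1 so no torsion. So H_1 ≅ 0.
rank ∂_2 = 3, rank ∂_3 = 0 ⇒ b_2 = 4 − 3 − 0 = 1. So H_2 ≅ Z.

H_0 ≅ Z,  H_1 = 0,  H_2 ≅ Z.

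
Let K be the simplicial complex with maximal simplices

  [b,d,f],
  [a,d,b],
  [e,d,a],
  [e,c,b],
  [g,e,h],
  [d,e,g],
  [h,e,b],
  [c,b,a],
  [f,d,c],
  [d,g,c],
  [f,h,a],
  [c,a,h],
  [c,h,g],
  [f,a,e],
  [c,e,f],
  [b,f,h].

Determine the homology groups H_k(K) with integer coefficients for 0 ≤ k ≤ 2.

Fix the vertex order a < b < c < d < e < f < g < h and write every simplex with vertices in increasing order. Then dim K = 2 and the simplices of K are:

  0-simplices (8): a, b, c, d, e, f, g, h
  1-simplices (24): ab, ac, ad, ae, af, ah, bc, bd, be, bf, bh, cd, ce, cf, cg, ch, de, df, dg, ef, eg, eh, fh, gh
  2-simplices (16): abc, abd, ach, ade, aef, afh, bce, bdf, beh, bfh, cdf, cdg, cef, cgh, deg, egh

so the chain groups are C_0 ≅ Z^8, C_1 ≅ Z^24, C_2 ≅ Z^16.

The boundary map ∂_1: C_1 → C_0 is given by ∂[p,q] = [q] − [p].
As a 8×24 matrix over Z this has rank 7, with invariant factors (1,1,1,1,1,1,1).

Boundary ∂_2: C_2 → C_1 sends each 2-simplex [p,q,r] to [q,r] − [p,r] + [p,q]. For instance
  ∂cgh = gh − ch + cg,
  ∂ach = ch − ah + ac.
As a 24×16 matrix over Z this has rank 15, with invariant factors (1,1,1,1,1,1,1,1,1,1,1,1,1,1,1).

Now H_k = ker ∂_k / im ∂_{k+1}, so:

  H_0: rank C_0 − rank ∂_1 = 8 − 7 = 1, and the invariant factors of ∂_1 are all 1, so H_0 = Z.
  H_1: rank ker ∂_1 − rank ∂_2 = (24 − 7) − 15 = 2, and the invariant factors of ∂_2 are all 1, so H_1 = Z^2.
  H_2: rank ker ∂_2 − rank ∂_3 = (16 − 15) − 0 = 1, and there is no ∂_3, so H_2 = Z.

As a check, the Euler characteristic is 8 − 24 + 16 = 0, which agrees with 1 − 2 + 1 = 0.
(K is a triangulation of the torus T^2.)

H_0 = Z,  H_1 = Z^2,  H_2 = Z.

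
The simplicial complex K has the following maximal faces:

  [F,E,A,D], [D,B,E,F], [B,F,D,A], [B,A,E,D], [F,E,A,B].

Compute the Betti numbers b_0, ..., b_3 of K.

Take the total order A < B < D < E < F on the vertex set. Then K (dimension 3) consists of the simplices:

  0-simplices (5): A, B, D, E, F
  1-simplices (10): AB, AD, AE, AF, BD, BE, BF, DE, DF, EF
  2-simplices (10): ABD, ABE, ABF, ADE, ADF, AEF, BDE, BDF, BEF, DEF
  3-simplices (5): ABDE, ABDF, ABEF, ADEF, BDEF

giving chain groups C_0 ≅ Z^5, C_1 ≅ Z^10, C_2 ≅ Z^10, C_3 ≅ Z^5.

Boundary ∂_1: C_1 → C_0 sends each edge [p,q] (with p < q) to q − p.
The resulting 5×10 matrix has rank 4, and its Smith normal form has invariant factors (1,1,1,1).

∂_2: C_2 → C_1 sends each 2-simplex [p,q,r] to [q,r] − [p,r] + [p,q]. For instance
  ∂ABF = BF − AF + AB,
  ∂ABE = BE − AE + AB.
The 10×10 boundary matrix has rank 6 and Smith normal form diag(1,1,1,1,1,1).

The boundary map ∂_3: C_3 → C_2 sends each 3-simplex σ to the alternating sum Σ_i (−1)^i (σ with its i-th vertex removed). For instance
  ∂BDEF = DEF − BEF + BDF − BDE,
  ∂ABDF = BDF − ADF + ABF − ABD.
The resulting 10×5 matrix has rank 4, and its Smith normal form has invariant factors (1,1,1,1).

Now H_k = ker ∂_k / im ∂_{k+1}, so:

  H_0: rank C_0 − rank ∂_1 = 5 − 4 = 1, and the invariant factors of ∂_1 are all 1, so H_0 ≅ Z.
  H_1: rank ker ∂_1 − rank ∂_2 = (10 − 4) − 6 = 0, and the invariant factors of ∂_2 are all 1, so H_1 ≅ 0.
  H_2: rank ker ∂_2 − rank ∂_3 = (10 − 6) − 4 = 0, and the invariant factors of ∂_3 are all 1, so H_2 ≅ 0.
  H_3: rank ker ∂_3 − rank ∂_4 = (5 − 4) − 0 = 1, and there is no ∂_4, so H_3 ≅ Z.

Hence the Betti numbers are b_0 = 1, b_1 = 0, b_2 = 0, b_3 = 1.

b_0 = 1, b_1 = 0, b_2 = 0, b_3 = 1.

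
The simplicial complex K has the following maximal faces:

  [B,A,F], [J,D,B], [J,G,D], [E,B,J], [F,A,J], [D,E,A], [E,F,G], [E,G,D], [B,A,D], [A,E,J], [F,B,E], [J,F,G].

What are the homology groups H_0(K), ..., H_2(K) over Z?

H_0 ≅ Z,  H_1 ≅ Z/2,  H_2 = 0.

Take the total order A < B < D < E < F < G < J on the vertex set. Then K (dimension 2) consists of the simplices:

  0-simplices (7): A, B, D, E, F, G, J
  1-simplices (18): AB, AD, AE, AF, AJ, BD, BE, BF, BJ, DE, DG, DJ, EF, EG, EJ, FG, FJ, GJ
  2-simplices (12): ABD, ABF, ADE, AEJ, AFJ, BDJ, BEF, BEJ, DEG, DGJ, EFG, FGJ

Hence C_0 ≅ Z^7, C_1 ≅ Z^18, C_2 ≅ Z^12.

The boundary map ∂_1: C_1 → C_0 is given by ∂[p,q] = [q] − [p].
The resulting 7×18 matrix has rank 6, and its Smith normal form has invariant factors (1,1,1,1,1,1).

∂_2: C_2 → C_1 maps a triangle to the signed sum of its edges. For instance
  ∂BEF = EF − BF + BE,
  ∂AFJ = FJ − AJ + AF.
The resulting 18×12 matrix has rank 12, and its Smith normal form has invariant factors (1,1,1,1,1,1,1,1,1,1,1,2).

Now H_k = ker ∂_k / im ∂_{k+1}, so:

  H_0: rank C_0 − rank ∂_1 = 7 − 6 = 1, and the invariant factors of ∂_1 are all 1, so H_0 ≅ Z.
  H_1: rank ker ∂_1 − rank ∂_2 = (18 − 6) − 12 = 0, and ∂_2 has invariant factor 2 > 1, so H_1 ≅ Z/2.
  H_2: rank ker ∂_2 − rank ∂_3 = (12 − 12) − 0 = 0, and there is no ∂_3, so H_2 ≅ 0.

(K is a triangulation of the real projective plane RP^2.)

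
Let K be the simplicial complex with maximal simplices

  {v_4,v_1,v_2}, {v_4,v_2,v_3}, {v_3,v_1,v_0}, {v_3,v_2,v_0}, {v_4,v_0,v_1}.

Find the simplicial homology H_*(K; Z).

Order the vertices as v_0 < v_1 < v_2 < v_3 < v_4. Listing each simplex with vertices in this order, K has dimension 2 with simplices:

  0-simplices (5): [v_0], [v_1], [v_2], [v_3], [v_4]
  1-simplices (10): [v_0,v_1], [v_0,v_2], [v_0,v_3], [v_0,v_4], [v_1,v_2], [v_1,v_3], [v_1,v_4], [v_2,v_3], [v_2,v_4], [v_3,v_4]
  2-simplices (5): [v_0,v_1,v_3], [v_0,v_1,v_4], [v_0,v_2,v_3], [v_1,v_2,v_4], [v_2,v_3,v_4]

so the chain groups are C_0 ≅ Z^5, C_1 ≅ Z^10, C_2 ≅ Z^5.

The boundary map ∂_1: C_1 → C_0 maps an edge to its endpoints' difference, ∂[p,q] = q − p. For instance
  ∂[v_0,v_2] = [v_2] − [v_0].
This gives a 5×10 integer matrix of rank 4; reducing to Smith normal form yields diagonal entries (1,1,1,1).

The boundary map ∂_2: C_2 → C_1 maps a triangle to the signed sum of its edges. For instance
  ∂[v_0,v_1,v_3] = [v_1,v_3] − [v_0,v_3] + [v_0,v_1],
  ∂[v_0,v_2,v_3] = [v_2,v_3] − [v_0,v_3] + [v_0,v_2].
As a 10×5 matrix over Z this has rank 5, with invariant factors (1,1,1,1,1).

Now H_k = ker ∂_k / im ∂_{k+1}, so:

  H_0: rank C_0 − rank ∂_1 = 5 − 4 = 1, and the invariant factors of ∂_1 are all 1, so H_0 ≅ Z.
  H_1: rank ker ∂_1 − rank ∂_2 = (10 − 4) − 5 = 1, and the invariant factors of ∂_2 are all 1, so H_1 ≅ Z.
  H_2: rank ker ∂_2 − rank ∂_3 = (5 − 5) − 0 = 0, and there is no ∂_3, so H_2 ≅ 0.

As a check, the Euler characteristic is 5 − 10 + 5 = 0, which agrees with 1 − 1 + 0 = 0.

H_0 ≅ Z,  H_1 ≅ Z,  H_2 = 0.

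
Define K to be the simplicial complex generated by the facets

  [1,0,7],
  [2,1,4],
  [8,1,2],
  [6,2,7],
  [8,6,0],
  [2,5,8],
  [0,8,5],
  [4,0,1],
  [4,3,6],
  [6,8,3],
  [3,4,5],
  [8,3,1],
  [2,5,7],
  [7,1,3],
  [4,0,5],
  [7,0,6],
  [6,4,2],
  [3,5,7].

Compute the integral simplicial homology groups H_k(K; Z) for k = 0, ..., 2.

Order the vertices as 0 < 1 < 2 < 3 < 4 < 5 < 6 < 7 < 8. Listing each simplex with vertices in this order, K has dimension 2 with simplices:

  0-simplices (9): [0], [1], [2], [3], [4], [5], [6], [7], [8]
  1-simplices (27): (27 of them)
  2-simplices (18): [0,1,4], [0,1,7], [0,4,5], [0,5,8], [0,6,7], [0,6,8], [1,2,4], [1,2,8], [1,3,7], [1,3,8], [2,4,6], [2,5,7], [2,5,8], [2,6,7], [3,4,5], [3,4,6], [3,5,7], [3,6,8]

giving chain groups C_0 ≅ Z^9, C_1 ≅ Z^27, C_2 ≅ Z^18.

Boundary ∂_1: C_1 → C_0 is given by ∂[p,q] = [q] − [p].
The 9×27 boundary matrix has rank 8 and Smith normal form diag(1,1,1,1,1,1,1,1).

The boundary map ∂_2: C_2 → C_1 sends each 2-simplex [p,q,r] to [q,r] − [p,r] + [p,q]. For instance
  ∂[1,3,8] = [3,8] − [1,8] + [1,3],
  ∂[3,6,8] = [6,8] − [3,8] + [3,6].
This gives a 27×18 integer matrix of rank 17; reducing to Smith normal form yields diagonal entries (1,1,1,1,1,1,1,1,1,1,1,1,1,1,1,1,1).

From H_k ≅ ker(∂_k) / im(∂_{k+1}) we obtain:

  H_0: rank C_0 − rank ∂_1 = 9 − 8 = 1, and the invariant factors of ∂_1 are all 1, so H_0 ≅ Z.
  H_1: rank ker ∂_1 − rank ∂_2 = (27 − 8) − 17 = 2, and the invariant factors of ∂_2 are all 1, so H_1 ≅ Z^2.
  H_2: rank ker ∂_2 − rank ∂_3 = (18 − 17) − 0 = 1, and there is no ∂_3, so H_2 ≅ Z.

H_0 = Z,  H_1 = Z^2,  H_2 = Z.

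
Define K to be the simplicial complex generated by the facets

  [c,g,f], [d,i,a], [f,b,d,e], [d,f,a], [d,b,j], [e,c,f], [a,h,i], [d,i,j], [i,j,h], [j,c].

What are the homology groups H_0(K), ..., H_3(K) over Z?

Fix the vertex order a < b < c < d < e < f < g < h < i < j and write every simplex with vertices in increasing order. Then dim K = 3 and the simplices of K are:

  0-simplices (10): a, b, c, d, e, f, g, h, i, j
  1-simplices (21): ad, af, ah, ai, bd, be, bf, bj, ce, cf, cg, cj, de, df, di, dj, ef, fg, hi, hj, ij
  2-simplices (12): adf, adi, ahi, bde, bdf, bdj, bef, cef, cfg, def, dij, hij
  3-simplices (1): bdef

Hence C_0 ≅ Z^10, C_1 ≅ Z^21, C_2 ≅ Z^12, C_3 ≅ Z^1.

∂_1: C_1 → C_0 is given by ∂[p,q] = [q] − [p]. For instance
  ∂ij = j − i.
As a 10×21 matrix over Z this has rank 9, with invariant factors (1,1,1,1,1,1,1,1,1).

Boundary ∂_2: C_2 → C_1 acts by ∂[p,q,r] = [q,r] − [p,r] + [p,q]. For instance
  ∂bde = de − be + bd,
  ∂def = ef − df + de.
The 21×12 boundary matrix has rank 11 and Smith normal form diag(1,1,1,1,1,1,1,1,1,1,1).

Boundary ∂_3: C_3 → C_2 sends each 3-simplex σ to the alternating sum Σ_i (−1)^i (σ with its i-th vertex removed). For instance
  ∂bdef = def − bef + bdf − bde.
The resulting 12×1 matrix has rank 1, and its Smith normal form has invariant factors (1).

Reading off H_k = ker ∂_k / im ∂_{k+1}:

  H_0: rank C_0 − rank ∂_1 = 10 − 9 = 1, and the invariant factors of ∂_1 are all 1, so H_0 = Z.
  H_1: rank ker ∂_1 − rank ∂_2 = (21 − 9) − 11 = 1, and the invariant factors of ∂_2 are all 1, so H_1 = Z.
  H_2: rank ker ∂_2 − rank ∂_3 = (12 − 11) − 1 = 0, and the invariant factors of ∂_3 are all 1, so H_2 = 0.
  H_3: rank ker ∂_3 − rank ∂_4 = (1 − 1) − 0 = 0, and there is no ∂_4, so H_3 = 0.

H_0 ≅ Z,  H_1 ≅ Z,  H_2 = 0,  H_3 = 0.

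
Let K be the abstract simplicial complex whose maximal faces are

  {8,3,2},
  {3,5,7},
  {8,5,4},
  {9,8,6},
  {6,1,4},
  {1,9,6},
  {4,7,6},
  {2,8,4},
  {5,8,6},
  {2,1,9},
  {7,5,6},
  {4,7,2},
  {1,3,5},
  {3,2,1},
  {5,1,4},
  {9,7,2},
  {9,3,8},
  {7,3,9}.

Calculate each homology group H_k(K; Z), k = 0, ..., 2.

H_0 ≅ Z,  H_1 ≅ Z ⊕ Z_2,  H_2 = 0.

Order the vertices as 1 < 2 < 3 < 4 < 5 < 6 < 7 < 8 < 9. Listing each simplex with vertices in this order, K has dimension 2 with simplices:

  0-simplices (9): [1], [2], [3], [4], [5], [6], [7], [8], [9]
  1-simplices (27): (27 of them)
  2-simplices (18): [1,2,3], [1,2,9], [1,3,5], [1,4,5], [1,4,6], [1,6,9], [2,3,8], [2,4,7], [2,4,8], [2,7,9], [3,5,7], [3,7,9], [3,8,9], [4,5,8], [4,6,7], [5,6,7], [5,6,8], [6,8,9]

so the chain groups are C_0 ≅ Z^9, C_1 ≅ Z^27, C_2 ≅ Z^18.

The boundary map ∂_1: C_1 → C_0 is given by ∂[p,q] = [q] − [p].
This gives a 9×27 integer matrix of rank 8; reducing to Smith normal form yields diagonal entries (1,1,1,1,1,1,1,1).

The boundary map ∂_2: C_2 → C_1 sends each 2-simplex [p,q,r] to [q,r] − [p,r] + [p,q]. For instance
  ∂[3,7,9] = [7,9] − [3,9] + [3,7],
  ∂[5,6,8] = [6,8] − [5,8] + [5,6].
The 27×18 boundary matrix has rank 18 and Smith normal form diag(1,1,1,1,1,1,1,1,1,1,1,1,1,1,1,1,1,2).

Now H_k = ker ∂_k / im ∂_{k+1}, so:

  H_0: rank C_0 − rank ∂_1 = 9 − 8 = 1, and the invariant factors of ∂_1 are all 1, so H_0 = Z.
  H_1: rank ker ∂_1 − rank ∂_2 = (27 − 8) − 18 = 1, and ∂_2 has invariant factor 2 > 1, so H_1 = Z ⊕ Z_2.
  H_2: rank ker ∂_2 − rank ∂_3 = (18 − 18) − 0 = 0, and there is no ∂_3, so H_2 = 0.

As a check, the Euler characteristic is 9 − 27 + 18 = 0, which agrees with 1 − 1 + 0 = 0.
(K is a triangulation of the Klein bottle.)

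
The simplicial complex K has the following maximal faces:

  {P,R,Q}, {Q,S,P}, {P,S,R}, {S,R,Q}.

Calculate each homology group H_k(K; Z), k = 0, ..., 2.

H_0 = Z,  H_1 = 0,  H_2 = Z.

Fix the vertex order P < Q < R < S and write every simplex with vertices in increasing order. Then dim K = 2 and the simplices of K are:

  0-simplices (4): P, Q, R, S
  1-simplices (6): PQ, PR, PS, QR, QS, RS
  2-simplices (4): PQR, PQS, PRS, QRS

Hence C_0 ≅ Z^4, C_1 ≅ Z^6, C_2 ≅ Z^4.

The boundary map ∂_1: C_1 → C_0 sends each edge [p,q] (with p < q) to q − p. For instance
  ∂PQ = Q − P.
As a 4×6 matrix over Z this has rank 3, with invariant factors (1,1,1).

The boundary map ∂_2: C_2 → C_1 acts by ∂[p,q,r] = [q,r] − [p,r] + [p,q]. For instance
  ∂QRS = RS − QS + QR,
  ∂PQR = QR − PR + PQ.
The resulting 6×4 matrix has rank 3, and its Smith normal form has invariant factors (1,1,1).

Now H_k = ker ∂_k / im ∂_{k+1}, so:

  H_0: rank C_0 − rank ∂_1 = 4 − 3 = 1, and the invariant factors of ∂_1 are all 1, so H_0 = Z.
  H_1: rank ker ∂_1 − rank ∂_2 = (6 − 3) − 3 = 0, and the invariant factors of ∂_2 are all 1, so H_1 = 0.
  H_2: rank ker ∂_2 − rank ∂_3 = (4 − 3) − 0 = 1, and there is no ∂_3, so H_2 = Z.

As a check, the Euler characteristic is 4 − 6 + 4 = 2, which agrees with 1 − 0 + 1 = 2.
(K is a triangulation of the 2-sphere S^2.)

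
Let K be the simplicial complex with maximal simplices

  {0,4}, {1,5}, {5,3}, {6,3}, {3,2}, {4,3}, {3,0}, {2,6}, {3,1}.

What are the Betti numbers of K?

K has 7 vertices, 9 edges.
rank ∂_0 = 0, rank ∂_1 = 6 ⇒ b_0 = 7 − 0 − 6 = 1; all invariant factors of ∂_1 are 1 so no torsion. So H_0 ≅ Z.
rank ∂_1 = 6, rank ∂_2 = 0 ⇒ b_1 = 9 − 6 − 0 = 3. So H_1 ≅ Z^3.

b_0 = 1, b_1 = 3.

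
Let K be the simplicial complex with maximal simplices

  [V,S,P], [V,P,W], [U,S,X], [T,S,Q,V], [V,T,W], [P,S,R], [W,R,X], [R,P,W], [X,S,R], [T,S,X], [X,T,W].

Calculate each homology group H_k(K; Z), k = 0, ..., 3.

H_0 ≅ Z,  H_1 = 0,  H_2 ≅ Z,  H_3 = 0.

We work with the vertex ordering P < Q < R < S < T < U < V < W < X. The simplices of K, each written with vertices in increasing order, are:

  0-simplices (9): P, Q, R, S, T, U, V, W, X
  1-simplices (20): PR, PS, PV, PW, QS, QT, QV, RS, RW, RX, ST, SU, SV, SX, TV, TW, TX, UX, VW, WX
  2-simplices (14): PRS, PRW, PSV, PVW, QST, QSV, QTV, RSX, RWX, STV, STX, SUX, TVW, TWX
  3-simplices (1): QSTV

Hence C_0 ≅ Z^9, C_1 ≅ Z^20, C_2 ≅ Z^14, C_3 ≅ Z^1.

The boundary map ∂_1: C_1 → C_0 maps an edge to its endpoints' difference, ∂[p,q] = q − p.
This gives a 9×20 integer matrix of rank 8; reducing to Smith normal form yields diagonal entries (1,1,1,1,1,1,1,1).

∂_2: C_2 → C_1 maps a triangle to the signed sum of its edges. For instance
  ∂QSV = SV − QV + QS,
  ∂QST = ST − QT + QS.
The 20×14 boundary matrix has rank 12 and Smith normal form diag(1,1,1,1,1,1,1,1,1,1,1,1).

The boundary map ∂_3: C_3 → C_2 sends each 3-simplex σ to the alternating sum Σ_i (−1)^i (σ with its i-th vertex removed). For instance
  ∂QSTV = STV − QTV + QSV − QST.
As a 14×1 matrix over Z this has rank 1, with invariant factors (1).

From H_k ≅ ker(∂_k) / im(∂_{k+1}) we obtain:

  H_0: rank C_0 − rank ∂_1 = 9 − 8 = 1, and the invariant factors of ∂_1 are all 1, so H_0 = Z.
  H_1: rank ker ∂_1 − rank ∂_2 = (20 − 8) − 12 = 0, and the invariant factors of ∂_2 are all 1, so H_1 = 0.
  H_2: rank ker ∂_2 − rank ∂_3 = (14 − 12) − 1 = 1, and the invariant factors of ∂_3 are all 1, so H_2 = Z.
  H_3: rank ker ∂_3 − rank ∂_4 = (1 − 1) − 0 = 0, and there is no ∂_4, so H_3 = 0.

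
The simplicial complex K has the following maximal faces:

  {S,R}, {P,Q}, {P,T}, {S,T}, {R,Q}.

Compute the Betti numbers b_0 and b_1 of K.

Order the vertices as P < Q < R < S < T. Listing each simplex with vertices in this order, K has dimension 1 with simplices:

  0-simplices (5): P, Q, R, S, T
  1-simplices (5): PQ, PT, QR, RS, ST

Hence C_0 ≅ Z^5, C_1 ≅ Z^5.

The boundary map ∂_1: C_1 → C_0 is given by ∂[p,q] = [q] − [p]. For instance
  ∂PQ = Q − P.
The 5×5 boundary matrix has rank 4 and Smith normal form diag(1,1,1,1).

From H_k ≅ ker(∂_k) / im(∂_{k+1}) we obtain:

  H_0: rank C_0 − rank ∂_1 = 5 − 4 = 1, and the invariant factors of ∂_1 are all 1, so H_0 ≅ Z.
  H_1: rank ker ∂_1 − rank ∂_2 = (5 − 4) − 0 = 1, and there is no ∂_2, so H_1 ≅ Z.

(K is a triangulation of the circle S^1.)

Hence the Betti numbers are b_0 = 1, b_1 = 1.

b_0 = 1, b_1 = 1.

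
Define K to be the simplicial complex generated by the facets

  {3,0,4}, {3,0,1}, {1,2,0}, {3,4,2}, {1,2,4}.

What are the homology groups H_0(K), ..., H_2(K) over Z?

Fix the vertex order 0 < 1 < 2 < 3 < 4 and write every simplex with vertices in increasing order. Then dim K = 2 and the simplices of K are:

  0-simplices (5): [0], [1], [2], [3], [4]
  1-simplices (10): [0,1], [0,2], [0,3], [0,4], [1,2], [1,3], [1,4], [2,3], [2,4], [3,4]
  2-simplices (5): [0,1,2], [0,1,3], [0,3,4], [1,2,4], [2,3,4]

giving chain groups C_0 ≅ Z^5, C_1 ≅ Z^10, C_2 ≅ Z^5.

∂_1: C_1 → C_0 maps an edge to its endpoints' difference, ∂[p,q] = q − p.
As a 5×10 matrix over Z this has rank 4, with invariant factors (1,1,1,1).

The boundary map ∂_2: C_2 → C_1 sends each 2-simplex [p,q,r] to [q,r] − [p,r] + [p,q]. For instance
  ∂[0,3,4] = [3,4] − [0,4] + [0,3],
  ∂[2,3,4] = [3,4] − [2,4] + [2,3].
The 10×5 boundary matrix has rank 5 and Smith normal form diag(1,1,1,1,1).

Reading off H_k = ker ∂_k / im ∂_{k+1}:

  H_0: rank C_0 − rank ∂_1 = 5 − 4 = 1, and the invariant factors of ∂_1 are all 1, so H_0 = Z.
  H_1: rank ker ∂_1 − rank ∂_2 = (10 − 4) − 5 = 1, and the invariant factors of ∂_2 are all 1, so H_1 = Z.
  H_2: rank ker ∂_2 − rank ∂_3 = (5 − 5) − 0 = 0, and there is no ∂_3, so H_2 = 0.

As a check, the Euler characteristic is 5 − 10 + 5 = 0, which agrees with 1 − 1 + 0 = 0.
(K is a triangulation of the Möbius band.)

H_0 ≅ Z,  H_1 ≅ Z,  H_2 = 0.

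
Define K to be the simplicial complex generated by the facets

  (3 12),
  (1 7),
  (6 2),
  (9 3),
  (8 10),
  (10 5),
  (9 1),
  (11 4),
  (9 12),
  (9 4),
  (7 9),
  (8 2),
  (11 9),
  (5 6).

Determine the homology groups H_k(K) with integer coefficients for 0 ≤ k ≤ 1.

Order the vertices as 1 < 2 < 3 < 4 < 5 < 6 < 7 < 8 < 9 < 10 < 11 < 12. Listing each simplex with vertices in this order, K has dimension 1 with simplices:

  0-simplices (12): [1], [2], [3], [4], [5], [6], [7], [8], [9], [10], [11], [12]
  1-simplices (14): [1,7], [1,9], [2,6], [2,8], [3,9], [3,12], [4,9], [4,11], [5,6], [5,10], [7,9], [8,10], [9,11], [9,12]

so the chain groups are C_0 ≅ Z^12, C_1 ≅ Z^14.

∂_1: C_1 → C_0 sends each edge [p,q] (with p < q) to q − p. For instance
  ∂[7,9] = [9] − [7].
This gives a 12×14 integer matrix of rank 10; reducing to Smith normal form yields diagonal entries (1,1,1,1,1,1,1,1,1,1).

Computing H_k = (kernel of ∂_k) / (image of ∂_{k+1}):

  H_0: rank C_0 − rank ∂_1 = 12 − 10 = 2, and the invariant factors of ∂_1 are all 1, so H_0 ≅ Z^2.
  H_1: rank ker ∂_1 − rank ∂_2 = (14 − 10) − 0 = 4, and there is no ∂_2, so H_1 ≅ Z^4.

H_0 ≅ Z^2,  H_1 ≅ Z^4.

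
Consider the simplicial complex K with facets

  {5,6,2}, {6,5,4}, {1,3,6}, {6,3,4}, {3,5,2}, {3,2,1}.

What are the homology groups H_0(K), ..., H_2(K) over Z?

H_0 ≅ Z,  H_1 ≅ Z,  H_2 = 0.

Order the vertices as 1 < 2 < 3 < 4 < 5 < 6. Listing each simplex with vertices in this order, K has dimension 2 with simplices:

  0-simplices (6): [1], [2], [3], [4], [5], [6]
  1-simplices (12): [1,2], [1,3], [1,6], [2,3], [2,5], [2,6], [3,4], [3,5], [3,6], [4,5], [4,6], [5,6]
  2-simplices (6): [1,2,3], [1,3,6], [2,3,5], [2,5,6], [3,4,6], [4,5,6]

so the chain groups are C_0 ≅ Z^6, C_1 ≅ Z^12, C_2 ≅ Z^6.

The boundary map ∂_1: C_1 → C_0 sends each edge [p,q] (with p < q) to q − p. For instance
  ∂[2,6] = [6] − [2].
This gives a 6×12 integer matrix of rank 5; reducing to Smith normal form yields diagonal entries (1,1,1,1,1).

The boundary map ∂_2: C_2 → C_1 maps a triangle to the signed sum of its edges. For instance
  ∂[4,5,6] = [5,6] − [4,6] + [4,5],
  ∂[3,4,6] = [4,6] − [3,6] + [3,4].
The resulting 12×6 matrix has rank 6, and its Smith normal form has invariant factors (1,1,1,1,1,1).

Reading off H_k = ker ∂_k / im ∂_{k+1}:

  H_0: rank C_0 − rank ∂_1 = 6 − 5 = 1, and the invariant factors of ∂_1 are all 1, so H_0 = Z.
  H_1: rank ker ∂_1 − rank ∂_2 = (12 − 5) − 6 = 1, and the invariant factors of ∂_2 are all 1, so H_1 = Z.
  H_2: rank ker ∂_2 − rank ∂_3 = (6 − 6) − 0 = 0, and there is no ∂_3, so H_2 = 0.

As a check, the Euler characteristic is 6 − 12 + 6 = 0, which agrees with 1 − 1 + 0 = 0.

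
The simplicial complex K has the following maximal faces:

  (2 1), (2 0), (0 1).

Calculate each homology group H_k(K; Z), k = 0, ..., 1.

H_0 = Z,  H_1 = Z.

Fix the vertex order 0 < 1 < 2 and write every simplex with vertices in increasing order. Then dim K = 1 and the simplices of K are:

  0-simplices (3): [0], [1], [2]
  1-simplices (3): [0,1], [0,2], [1,2]

Hence C_0 ≅ Z^3, C_1 ≅ Z^3.

∂_1: C_1 → C_0 maps an edge to its endpoints' difference, ∂[p,q] = q − p. For instance
  ∂[0,1] = [1] − [0].
The 3×3 boundary matrix has rank 2 and Smith normal form diag(1,1).

Now H_k = ker ∂_k / im ∂_{k+1}, so:

  H_0: rank C_0 − rank ∂_1 = 3 − 2 = 1, and the invariant factors of ∂_1 are all 1, so H_0 = Z.
  H_1: rank ker ∂_1 − rank ∂_2 = (3 − 2) − 0 = 1, and there is no ∂_2, so H_1 = Z.

As a check, the Euler characteristic is 3 − 3 = 0, which agrees with 1 − 1 = 0.
(K is a triangulation of the circle S^1.)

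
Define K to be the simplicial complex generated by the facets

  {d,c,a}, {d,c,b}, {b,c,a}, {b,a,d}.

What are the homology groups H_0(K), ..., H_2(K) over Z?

H_0 ≅ Z,  H_1 = 0,  H_2 ≅ Z.

We work with the vertex ordering a < b < c < d. The simplices of K, each written with vertices in increasing order, are:

  0-simplices (4): a, b, c, d
  1-simplices (6): ab, ac, ad, bc, bd, cd
  2-simplices (4): abc, abd, acd, bcd

Hence C_0 ≅ Z^4, C_1 ≅ Z^6, C_2 ≅ Z^4.

Boundary ∂_1: C_1 → C_0 maps an edge to its endpoints' difference, ∂[p,q] = q − p.
This gives a 4×6 integer matrix of rank 3; reducing to Smith normal form yields diagonal entries (1,1,1).

Boundary ∂_2: C_2 → C_1 maps a triangle to the signed sum of its edges. For instance
  ∂abd = bd − ad + ab,
  ∂bcd = cd − bd + bc.
The resulting 6×4 matrix has rank 3, and its Smith normal form has invariant factors (1,1,1).

Reading off H_k = ker ∂_k / im ∂_{k+1}:

  H_0: rank C_0 − rank ∂_1 = 4 − 3 = 1, and the invariant factors of ∂_1 are all 1, so H_0 ≅ Z.
  H_1: rank ker ∂_1 − rank ∂_2 = (6 − 3) − 3 = 0, and the invariant factors of ∂_2 are all 1, so H_1 ≅ 0.
  H_2: rank ker ∂_2 − rank ∂_3 = (4 − 3) − 0 = 1, and there is no ∂_3, so H_2 ≅ Z.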